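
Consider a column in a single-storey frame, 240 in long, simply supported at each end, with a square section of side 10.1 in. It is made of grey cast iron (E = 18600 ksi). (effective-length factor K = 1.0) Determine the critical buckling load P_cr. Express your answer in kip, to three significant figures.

P_cr ≈ 2760 kip

I = a⁴/12 = 10.1⁴/12 = 867.2 in⁴
Effective length L_e = K·L = 1 × 240 = 240.0 in
P_cr = π²EI / L_e² = π² × 18600×10³ × 867.2 / 240.0² = 2.764×10^6 lb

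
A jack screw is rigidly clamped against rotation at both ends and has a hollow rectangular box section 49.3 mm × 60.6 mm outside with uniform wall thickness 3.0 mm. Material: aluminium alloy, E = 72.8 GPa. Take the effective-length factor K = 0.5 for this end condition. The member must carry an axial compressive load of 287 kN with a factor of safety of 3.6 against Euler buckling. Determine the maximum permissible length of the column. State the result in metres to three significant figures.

L_max ≈ 0.810 m

Inner dimensions: h_i = 60.6 − 2×3.0 = 54.60 mm, b_i = 49.3 − 2×3.0 = 43.30 mm
Weak-axis I_min = (h_o·b_o³ − h_i·b_i³)/12 with b_o = 49.3, b_i = 43.30 mm (shorter outer/inner sides).
I_min = (60.6×49.3³ − 54.60×43.30³)/12 = 2.357×10^5 mm⁴
I = 2.357×10^-7 m⁴
Required critical load P_cr = n·P = 3.6 × 287 = 1033 kN = 1.033×10^6 N
From P_cr = π²EI/(K·L)²:  L = (1/K)·√(π²EI/P_cr) = (1/0.5)·√(π²×7.28×10^10×2.357×10^-7/1.033×10^6)
L = 0.810 m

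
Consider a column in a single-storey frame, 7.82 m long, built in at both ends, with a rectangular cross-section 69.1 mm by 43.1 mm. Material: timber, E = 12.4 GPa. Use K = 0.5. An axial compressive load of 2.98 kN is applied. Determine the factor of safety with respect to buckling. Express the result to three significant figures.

Buckling occurs about the weak axis: I_min = h·b³/12 with b = 43.1 mm (the shorter side).
I_min = 69.1×43.1³/12 = 4.610×10^5 mm⁴
I = 4.610×10^5 mm⁴ = 4.610×10^-7 m⁴
Effective length L_e = K·L = 0.5 × 7.82 = 3.910 m
P_cr = π²EI / L_e² = π² × 12.4×10⁹ × 4.610×10^-7 / 3.910² = 3.691×10^3 N
Factor of safety n = P_cr / P = 3.6906 / 2.98 = 1.24

n ≈ 1.24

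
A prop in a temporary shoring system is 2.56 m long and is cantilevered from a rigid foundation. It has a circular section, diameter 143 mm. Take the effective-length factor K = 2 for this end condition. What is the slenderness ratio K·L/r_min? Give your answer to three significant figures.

For a solid circle r = d/4 = 143/4 = 35.75 mm
L_e = K·L = 2 × 2.56 m = 5.120 m = 5120.0 mm
λ = L_e / r_min = 5120.0 / 35.75 = 143

λ ≈ 143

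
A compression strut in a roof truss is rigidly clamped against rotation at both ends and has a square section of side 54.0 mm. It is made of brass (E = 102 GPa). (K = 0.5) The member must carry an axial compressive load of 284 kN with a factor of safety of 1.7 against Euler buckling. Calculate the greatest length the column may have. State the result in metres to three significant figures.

I = a⁴/12 = 54.0⁴/12 = 7.086×10^5 mm⁴
I = 7.086×10^-7 m⁴
Required critical load P_cr = n·P = 1.7 × 284 = 482.8 kN = 4.828×10^5 N
From P_cr = π²EI/(K·L)²:  L = (1/K)·√(π²EI/P_cr) = (1/0.5)·√(π²×1.02×10^11×7.086×10^-7/4.828×10^5)
L = 2.43 m

L_max ≈ 2.43 m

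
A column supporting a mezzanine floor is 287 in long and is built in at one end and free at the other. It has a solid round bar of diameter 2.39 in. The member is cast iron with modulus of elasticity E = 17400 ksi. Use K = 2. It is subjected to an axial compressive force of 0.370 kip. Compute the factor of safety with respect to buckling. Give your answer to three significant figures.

n ≈ 2.26

I = πd⁴/64 = π×2.39⁴/64 = 1.602 in⁴
Effective length L_e = K·L = 2 × 287 = 574.0 in
P_cr = π²EI / L_e² = π² × 17400×10³ × 1.602 / 574.0² = 834.8 lb
Factor of safety n = P_cr / P = 0.83481 / 0.370 = 2.26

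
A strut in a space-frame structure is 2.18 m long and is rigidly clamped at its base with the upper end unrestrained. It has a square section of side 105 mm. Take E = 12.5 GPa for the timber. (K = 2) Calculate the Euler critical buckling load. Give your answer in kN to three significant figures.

I = a⁴/12 = 105⁴/12 = 1.013×10^7 mm⁴
I = 1.013×10^7 mm⁴ = 1.013×10^-5 m⁴
Effective length L_e = K·L = 2 × 2.18 = 4.360 m
P_cr = π²EI / L_e² = π² × 12.5×10⁹ × 1.013×10^-5 / 4.360² = 6.574×10^4 N

P_cr ≈ 65.7 kN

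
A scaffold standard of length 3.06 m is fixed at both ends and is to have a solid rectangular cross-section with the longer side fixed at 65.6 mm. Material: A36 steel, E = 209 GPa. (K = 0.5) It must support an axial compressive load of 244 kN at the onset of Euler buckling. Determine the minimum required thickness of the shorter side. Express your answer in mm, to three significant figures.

L_e = K·L = 0.5 × 3.06 = 1.530 m
Required I = P_cr·L_e²/(π²E) = 2.440×10^5 × 1.530² / (π² × 2.09×10^11) = 2.769×10^-7 m⁴
I_req = 2.769×10^5 mm⁴
Rectangle, weak axis: I_min = h·b³/12 with h = 65.6 mm fixed  ⇒  b = (12I/h)^(1/3) = 37.0 mm

b ≈ 37.0 mm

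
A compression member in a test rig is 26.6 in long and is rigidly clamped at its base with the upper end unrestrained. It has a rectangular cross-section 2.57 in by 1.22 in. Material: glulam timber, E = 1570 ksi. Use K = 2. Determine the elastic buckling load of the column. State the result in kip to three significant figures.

P_cr ≈ 2.13 kip

Buckling occurs about the weak axis: I_min = h·b³/12 with b = 1.22 in (the shorter side).
I_min = 2.57×1.22³/12 = 0.3889 in⁴
Effective length L_e = K·L = 2 × 26.6 = 53.20 in
P_cr = π²EI / L_e² = π² × 1570×10³ × 0.3889 / 53.20² = 2.129×10^3 lb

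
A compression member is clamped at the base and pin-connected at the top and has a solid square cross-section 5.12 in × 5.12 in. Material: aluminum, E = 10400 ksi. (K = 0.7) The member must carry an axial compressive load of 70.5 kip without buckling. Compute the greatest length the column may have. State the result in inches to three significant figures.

I = a⁴/12 = 5.12⁴/12 = 57.27 in⁴
At the buckling limit P_cr = P = 7.050×10^4 lb
From P_cr = π²EI/(K·L)²:  L = (1/K)·√(π²EI/P_cr) = (1/0.7)·√(π²×1.04×10^7×57.27/7.050×10^4)
L = 412 in

L_max ≈ 412 in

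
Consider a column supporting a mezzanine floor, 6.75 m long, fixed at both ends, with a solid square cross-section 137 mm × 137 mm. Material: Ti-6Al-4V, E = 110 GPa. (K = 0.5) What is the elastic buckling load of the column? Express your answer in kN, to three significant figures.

I = a⁴/12 = 137⁴/12 = 2.936×10^7 mm⁴
I = 2.936×10^7 mm⁴ = 2.936×10^-5 m⁴
Effective length L_e = K·L = 0.5 × 6.75 = 3.375 m
P_cr = π²EI / L_e² = π² × 110×10⁹ × 2.936×10^-5 / 3.375² = 2.798×10^6 N

P_cr ≈ 2800 kN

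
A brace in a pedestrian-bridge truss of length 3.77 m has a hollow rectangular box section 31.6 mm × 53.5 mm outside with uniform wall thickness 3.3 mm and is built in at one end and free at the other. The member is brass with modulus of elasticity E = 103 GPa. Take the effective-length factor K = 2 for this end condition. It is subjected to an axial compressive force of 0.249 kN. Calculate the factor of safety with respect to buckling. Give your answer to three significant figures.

n ≈ 5.72

Inner dimensions: h_i = 53.5 − 2×3.3 = 46.90 mm, b_i = 31.6 − 2×3.3 = 25.00 mm
Weak-axis I_min = (h_o·b_o³ − h_i·b_i³)/12 with b_o = 31.6, b_i = 25.00 mm (shorter outer/inner sides).
I_min = (53.5×31.6³ − 46.90×25.00³)/12 = 7.961×10^4 mm⁴
I = 7.961×10^4 mm⁴ = 7.961×10^-8 m⁴
Effective length L_e = K·L = 2 × 3.77 = 7.540 m
P_cr = π²EI / L_e² = π² × 103×10⁹ × 7.961×10^-8 / 7.540² = 1.424×10^3 N
Factor of safety n = P_cr / P = 1.4236 / 0.249 = 5.72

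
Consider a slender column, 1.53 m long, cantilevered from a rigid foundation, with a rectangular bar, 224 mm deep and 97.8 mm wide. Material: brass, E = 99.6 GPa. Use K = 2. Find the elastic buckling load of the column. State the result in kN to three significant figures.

Buckling occurs about the weak axis: I_min = h·b³/12 with b = 97.8 mm (the shorter side).
I_min = 224×97.8³/12 = 1.746×10^7 mm⁴
I = 1.746×10^7 mm⁴ = 1.746×10^-5 m⁴
Effective length L_e = K·L = 2 × 1.53 = 3.060 m
P_cr = π²EI / L_e² = π² × 99.6×10⁹ × 1.746×10^-5 / 3.060² = 1.833×10^6 N

P_cr ≈ 1830 kN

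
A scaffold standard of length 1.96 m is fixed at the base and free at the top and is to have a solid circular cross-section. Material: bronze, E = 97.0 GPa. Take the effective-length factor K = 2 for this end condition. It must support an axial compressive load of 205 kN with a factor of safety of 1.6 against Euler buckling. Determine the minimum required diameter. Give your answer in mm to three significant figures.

d ≈ 102 mm

Required P_cr = n·P = 1.6 × 205 = 328.0 kN
L_e = K·L = 2 × 1.96 = 3.920 m
Required I = P_cr·L_e²/(π²E) = 3.280×10^5 × 3.920² / (π² × 9.70×10^10) = 5.265×10^-6 m⁴
I_req = 5.265×10^6 mm⁴
Solid circle: I = πd⁴/64  ⇒  d = (64I/π)^(1/4) = (64×5.265×10^6/π)^(1/4) = 102 mm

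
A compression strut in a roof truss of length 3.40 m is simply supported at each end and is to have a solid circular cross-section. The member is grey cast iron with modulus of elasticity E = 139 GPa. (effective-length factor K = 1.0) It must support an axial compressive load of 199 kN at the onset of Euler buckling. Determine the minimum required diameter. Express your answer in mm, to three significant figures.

d ≈ 76.5 mm

L_e = K·L = 1 × 3.40 = 3.400 m
Required I = P_cr·L_e²/(π²E) = 1.990×10^5 × 3.400² / (π² × 1.39×10^11) = 1.677×10^-6 m⁴
I_req = 1.677×10^6 mm⁴
Solid circle: I = πd⁴/64  ⇒  d = (64I/π)^(1/4) = (64×1.677×10^6/π)^(1/4) = 76.5 mm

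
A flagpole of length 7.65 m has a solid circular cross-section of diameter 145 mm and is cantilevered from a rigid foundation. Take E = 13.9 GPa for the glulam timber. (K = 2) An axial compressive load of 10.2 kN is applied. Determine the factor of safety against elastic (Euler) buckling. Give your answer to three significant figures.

I = πd⁴/64 = π×145⁴/64 = 2.170×10^7 mm⁴
I = 2.170×10^7 mm⁴ = 2.170×10^-5 m⁴
Effective length L_e = K·L = 2 × 7.65 = 15.30 m
P_cr = π²EI / L_e² = π² × 13.9×10⁹ × 2.170×10^-5 / 15.30² = 1.272×10^4 N
Factor of safety n = P_cr / P = 12.717 / 10.2 = 1.25

n ≈ 1.25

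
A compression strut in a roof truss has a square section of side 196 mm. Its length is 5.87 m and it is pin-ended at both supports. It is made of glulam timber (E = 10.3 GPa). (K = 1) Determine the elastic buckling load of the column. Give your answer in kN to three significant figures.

P_cr ≈ 363 kN

I = a⁴/12 = 196⁴/12 = 1.230×10^8 mm⁴
I = 1.230×10^8 mm⁴ = 1.230×10^-4 m⁴
Effective length L_e = K·L = 1 × 5.87 = 5.870 m
P_cr = π²EI / L_e² = π² × 10.3×10⁹ × 1.230×10^-4 / 5.870² = 3.628×10^5 N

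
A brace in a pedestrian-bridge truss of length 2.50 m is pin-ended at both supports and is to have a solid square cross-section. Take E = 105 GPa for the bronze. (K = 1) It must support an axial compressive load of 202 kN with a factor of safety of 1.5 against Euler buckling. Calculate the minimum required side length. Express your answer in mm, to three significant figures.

Required P_cr = n·P = 1.5 × 202 = 303.0 kN
L_e = K·L = 1 × 2.50 = 2.500 m
Required I = P_cr·L_e²/(π²E) = 3.030×10^5 × 2.500² / (π² × 1.05×10^11) = 1.827×10^-6 m⁴
I_req = 1.827×10^6 mm⁴
Solid square: I = a⁴/12  ⇒  a = (12I)^(1/4) = (12×1.827×10^6)^(1/4) = 68.4 mm

a ≈ 68.4 mm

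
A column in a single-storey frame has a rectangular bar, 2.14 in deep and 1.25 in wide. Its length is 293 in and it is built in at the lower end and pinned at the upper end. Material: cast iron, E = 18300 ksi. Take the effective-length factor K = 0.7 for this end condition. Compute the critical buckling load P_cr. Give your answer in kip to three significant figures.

P_cr ≈ 1.50 kip

Buckling occurs about the weak axis: I_min = h·b³/12 with b = 1.25 in (the shorter side).
I_min = 2.14×1.25³/12 = 0.3483 in⁴
Effective length L_e = K·L = 0.7 × 293 = 205.1 in
P_cr = π²EI / L_e² = π² × 18300×10³ × 0.3483 / 205.1² = 1.495×10^3 lb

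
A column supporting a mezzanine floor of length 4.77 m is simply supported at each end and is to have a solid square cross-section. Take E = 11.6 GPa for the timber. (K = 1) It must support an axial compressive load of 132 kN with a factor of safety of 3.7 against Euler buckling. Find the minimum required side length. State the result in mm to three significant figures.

Required P_cr = n·P = 3.7 × 132 = 488.4 kN
L_e = K·L = 1 × 4.77 = 4.770 m
Required I = P_cr·L_e²/(π²E) = 4.884×10^5 × 4.770² / (π² × 1.16×10^10) = 9.706×10^-5 m⁴
I_req = 9.706×10^7 mm⁴
Solid square: I = a⁴/12  ⇒  a = (12I)^(1/4) = (12×9.706×10^7)^(1/4) = 185 mm

a ≈ 185 mm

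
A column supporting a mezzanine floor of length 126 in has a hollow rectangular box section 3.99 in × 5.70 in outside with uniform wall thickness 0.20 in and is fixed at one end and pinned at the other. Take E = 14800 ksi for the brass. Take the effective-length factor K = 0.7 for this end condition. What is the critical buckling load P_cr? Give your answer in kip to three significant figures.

Inner dimensions: h_i = 5.70 − 2×0.20 = 5.300 in, b_i = 3.99 − 2×0.20 = 3.590 in
Weak-axis I_min = (h_o·b_o³ − h_i·b_i³)/12 with b_o = 3.99, b_i = 3.590 in (shorter outer/inner sides).
I_min = (5.70×3.99³ − 5.300×3.590³)/12 = 9.737 in⁴
Effective length L_e = K·L = 0.7 × 126 = 88.20 in
P_cr = π²EI / L_e² = π² × 14800×10³ × 9.737 / 88.20² = 1.828×10^5 lb

P_cr ≈ 183 kip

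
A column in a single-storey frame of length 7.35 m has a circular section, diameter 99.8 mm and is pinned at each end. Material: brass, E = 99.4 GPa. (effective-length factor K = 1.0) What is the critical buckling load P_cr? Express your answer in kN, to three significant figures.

I = πd⁴/64 = π×99.8⁴/64 = 4.870×10^6 mm⁴
I = 4.870×10^6 mm⁴ = 4.870×10^-6 m⁴
Effective length L_e = K·L = 1 × 7.35 = 7.350 m
P_cr = π²EI / L_e² = π² × 99.4×10⁹ × 4.870×10^-6 / 7.350² = 8.843×10^4 N

P_cr ≈ 88.4 kN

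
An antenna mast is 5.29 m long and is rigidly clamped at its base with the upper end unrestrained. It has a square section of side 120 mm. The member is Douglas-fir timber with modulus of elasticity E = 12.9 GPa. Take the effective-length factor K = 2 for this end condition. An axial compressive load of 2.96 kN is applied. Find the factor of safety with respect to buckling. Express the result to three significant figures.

I = a⁴/12 = 120⁴/12 = 1.728×10^7 mm⁴
I = 1.728×10^7 mm⁴ = 1.728×10^-5 m⁴
Effective length L_e = K·L = 2 × 5.29 = 10.58 m
P_cr = π²EI / L_e² = π² × 12.9×10⁹ × 1.728×10^-5 / 10.58² = 1.965×10^4 N
Factor of safety n = P_cr / P = 19.654 / 2.96 = 6.64

n ≈ 6.64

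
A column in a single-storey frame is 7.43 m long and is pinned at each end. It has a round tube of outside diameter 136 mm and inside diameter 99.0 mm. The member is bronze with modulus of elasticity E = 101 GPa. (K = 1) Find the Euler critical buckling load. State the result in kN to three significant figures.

d_o = 136 mm, d_i = 99.0 mm
I = π(d_o⁴ − d_i⁴)/64 = π(136⁴ − 99.00⁴)/64 = 1.208×10^7 mm⁴
I = 1.208×10^7 mm⁴ = 1.208×10^-5 m⁴
Effective length L_e = K·L = 1 × 7.43 = 7.430 m
P_cr = π²EI / L_e² = π² × 101×10⁹ × 1.208×10^-5 / 7.430² = 2.181×10^5 N

P_cr ≈ 218 kN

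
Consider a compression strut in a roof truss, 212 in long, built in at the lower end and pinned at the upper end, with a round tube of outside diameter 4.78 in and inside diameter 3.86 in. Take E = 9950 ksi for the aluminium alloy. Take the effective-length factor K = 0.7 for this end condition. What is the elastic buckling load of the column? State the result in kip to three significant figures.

P_cr ≈ 65.7 kip

d_o = 4.78 in, d_i = 3.86 in
I = π(d_o⁴ − d_i⁴)/64 = π(4.78⁴ − 3.860⁴)/64 = 14.73 in⁴
Effective length L_e = K·L = 0.7 × 212 = 148.4 in
P_cr = π²EI / L_e² = π² × 9950×10³ × 14.73 / 148.4² = 6.568×10^4 lb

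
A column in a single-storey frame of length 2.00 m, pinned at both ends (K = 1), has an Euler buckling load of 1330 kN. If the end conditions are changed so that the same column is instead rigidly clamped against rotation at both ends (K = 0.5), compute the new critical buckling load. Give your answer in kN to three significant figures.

P_cr ≈ 5320 kN

P_cr ∝ 1/K², so P_cr,new = P_cr,old × (K_old/K_new)² = 1330 × (1/0.5)²
= 1330 × 4.000 = 5320 kN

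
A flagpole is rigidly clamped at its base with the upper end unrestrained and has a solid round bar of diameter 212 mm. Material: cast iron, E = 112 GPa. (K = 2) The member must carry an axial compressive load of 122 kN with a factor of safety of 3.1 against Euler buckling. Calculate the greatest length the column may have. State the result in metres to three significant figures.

I = πd⁴/64 = π×212⁴/64 = 9.915×10^7 mm⁴
I = 9.915×10^-5 m⁴
Required critical load P_cr = n·P = 3.1 × 122 = 378.2 kN = 3.782×10^5 N
From P_cr = π²EI/(K·L)²:  L = (1/K)·√(π²EI/P_cr) = (1/2)·√(π²×1.12×10^11×9.915×10^-5/3.782×10^5)
L = 8.51 m

L_max ≈ 8.51 m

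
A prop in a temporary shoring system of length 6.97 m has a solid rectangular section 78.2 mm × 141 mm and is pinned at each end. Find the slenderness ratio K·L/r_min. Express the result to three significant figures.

λ ≈ 309

For a rectangle r_min = b/√12 = 78.2/√12 = 22.57 mm
L_e = K·L = 1 × 6.97 m = 6.970 m = 6970.0 mm
λ = L_e / r_min = 6970.0 / 22.57 = 309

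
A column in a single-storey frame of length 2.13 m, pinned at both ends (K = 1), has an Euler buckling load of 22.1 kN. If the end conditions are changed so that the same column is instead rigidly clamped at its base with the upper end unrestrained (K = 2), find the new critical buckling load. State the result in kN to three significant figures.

P_cr ≈ 5.52 kN

P_cr ∝ 1/K², so P_cr,new = P_cr,old × (K_old/K_new)² = 22.1 × (1/2)²
= 22.1 × 0.2500 = 5.52 kN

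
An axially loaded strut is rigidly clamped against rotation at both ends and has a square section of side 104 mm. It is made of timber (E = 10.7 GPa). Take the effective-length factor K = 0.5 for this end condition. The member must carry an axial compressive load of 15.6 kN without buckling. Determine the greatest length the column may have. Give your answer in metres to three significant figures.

L_max ≈ 16.2 m

I = a⁴/12 = 104⁴/12 = 9.749×10^6 mm⁴
I = 9.749×10^-6 m⁴
At the buckling limit P_cr = P = 1.560×10^4 N
From P_cr = π²EI/(K·L)²:  L = (1/K)·√(π²EI/P_cr) = (1/0.5)·√(π²×1.07×10^10×9.749×10^-6/1.560×10^4)
L = 16.2 m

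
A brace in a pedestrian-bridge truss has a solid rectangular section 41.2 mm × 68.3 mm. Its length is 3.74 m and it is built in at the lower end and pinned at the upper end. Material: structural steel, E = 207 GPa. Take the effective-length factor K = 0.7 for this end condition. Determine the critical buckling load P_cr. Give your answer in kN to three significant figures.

P_cr ≈ 119 kN

Buckling occurs about the weak axis: I_min = h·b³/12 with b = 41.2 mm (the shorter side).
I_min = 68.3×41.2³/12 = 3.980×10^5 mm⁴
I = 3.980×10^5 mm⁴ = 3.980×10^-7 m⁴
Effective length L_e = K·L = 0.7 × 3.74 = 2.618 m
P_cr = π²EI / L_e² = π² × 207×10⁹ × 3.980×10^-7 / 2.618² = 1.186×10^5 N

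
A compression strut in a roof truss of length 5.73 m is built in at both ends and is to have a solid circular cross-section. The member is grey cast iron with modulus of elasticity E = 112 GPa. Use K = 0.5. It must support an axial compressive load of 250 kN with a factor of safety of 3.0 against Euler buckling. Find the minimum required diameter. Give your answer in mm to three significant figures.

Required P_cr = n·P = 3.0 × 250 = 750.0 kN
L_e = K·L = 0.5 × 5.73 = 2.865 m
Required I = P_cr·L_e²/(π²E) = 7.500×10^5 × 2.865² / (π² × 1.12×10^11) = 5.569×10^-6 m⁴
I_req = 5.569×10^6 mm⁴
Solid circle: I = πd⁴/64  ⇒  d = (64I/π)^(1/4) = (64×5.569×10^6/π)^(1/4) = 103 mm

d ≈ 103 mm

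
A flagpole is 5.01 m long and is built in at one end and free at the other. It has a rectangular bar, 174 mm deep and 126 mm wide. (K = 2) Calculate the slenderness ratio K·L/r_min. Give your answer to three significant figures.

For a rectangle r_min = b/√12 = 126/√12 = 36.37 mm
L_e = K·L = 2 × 5.01 m = 10.02 m = 10020 mm
λ = L_e / r_min = 10020 / 36.37 = 275

λ ≈ 275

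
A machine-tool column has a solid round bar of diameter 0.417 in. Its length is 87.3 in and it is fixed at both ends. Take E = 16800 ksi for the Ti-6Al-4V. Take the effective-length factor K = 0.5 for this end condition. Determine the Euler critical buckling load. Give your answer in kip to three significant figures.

I = πd⁴/64 = π×0.417⁴/64 = 1.484×10^-3 in⁴
Effective length L_e = K·L = 0.5 × 87.3 = 43.65 in
P_cr = π²EI / L_e² = π² × 16800×10³ × 1.484×10^-3 / 43.65² = 129.2 lb

P_cr ≈ 0.129 kip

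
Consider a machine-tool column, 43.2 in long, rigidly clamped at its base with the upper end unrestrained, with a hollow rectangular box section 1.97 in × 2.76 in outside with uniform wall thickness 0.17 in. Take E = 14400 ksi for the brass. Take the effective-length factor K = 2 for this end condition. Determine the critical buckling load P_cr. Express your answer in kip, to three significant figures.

P_cr ≈ 16.9 kip

Inner dimensions: h_i = 2.76 − 2×0.17 = 2.420 in, b_i = 1.97 − 2×0.17 = 1.630 in
Weak-axis I_min = (h_o·b_o³ − h_i·b_i³)/12 with b_o = 1.97, b_i = 1.630 in (shorter outer/inner sides).
I_min = (2.76×1.97³ − 2.420×1.630³)/12 = 0.8851 in⁴
Effective length L_e = K·L = 2 × 43.2 = 86.40 in
P_cr = π²EI / L_e² = π² × 14400×10³ × 0.8851 / 86.40² = 1.685×10^4 lb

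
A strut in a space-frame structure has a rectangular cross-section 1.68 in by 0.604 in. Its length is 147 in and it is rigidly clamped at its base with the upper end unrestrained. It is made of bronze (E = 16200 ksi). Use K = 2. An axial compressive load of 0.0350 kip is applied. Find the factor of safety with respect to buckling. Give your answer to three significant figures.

Buckling occurs about the weak axis: I_min = h·b³/12 with b = 0.604 in (the shorter side).
I_min = 1.68×0.604³/12 = 3.085×10^-2 in⁴
Effective length L_e = K·L = 2 × 147 = 294.0 in
P_cr = π²EI / L_e² = π² × 16200×10³ × 3.085×10^-2 / 294.0² = 57.06 lb
Factor of safety n = P_cr / P = 0.057064 / 0.0350 = 1.63

n ≈ 1.63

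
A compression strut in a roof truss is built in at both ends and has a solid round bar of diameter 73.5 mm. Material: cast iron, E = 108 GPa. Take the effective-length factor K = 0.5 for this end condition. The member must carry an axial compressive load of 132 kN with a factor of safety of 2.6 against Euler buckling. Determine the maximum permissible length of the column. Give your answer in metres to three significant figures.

I = πd⁴/64 = π×73.5⁴/64 = 1.433×10^6 mm⁴
I = 1.433×10^-6 m⁴
Required critical load P_cr = n·P = 2.6 × 132 = 343.2 kN = 3.432×10^5 N
From P_cr = π²EI/(K·L)²:  L = (1/K)·√(π²EI/P_cr) = (1/0.5)·√(π²×1.08×10^11×1.433×10^-6/3.432×10^5)
L = 4.22 m

L_max ≈ 4.22 m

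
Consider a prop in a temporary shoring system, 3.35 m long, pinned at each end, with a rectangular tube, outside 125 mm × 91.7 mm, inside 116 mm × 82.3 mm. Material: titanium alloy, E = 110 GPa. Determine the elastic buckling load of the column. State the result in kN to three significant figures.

P_cr ≈ 256 kN

Weak-axis I_min = (h_o·b_o³ − h_i·b_i³)/12 with b_o = 91.7, b_i = 82.30 mm (shorter outer/inner sides).
I_min = (125×91.7³ − 116.0×82.30³)/12 = 2.644×10^6 mm⁴
I = 2.644×10^6 mm⁴ = 2.644×10^-6 m⁴
Effective length L_e = K·L = 1 × 3.35 = 3.350 m
P_cr = π²EI / L_e² = π² × 110×10⁹ × 2.644×10^-6 / 3.350² = 2.557×10^5 N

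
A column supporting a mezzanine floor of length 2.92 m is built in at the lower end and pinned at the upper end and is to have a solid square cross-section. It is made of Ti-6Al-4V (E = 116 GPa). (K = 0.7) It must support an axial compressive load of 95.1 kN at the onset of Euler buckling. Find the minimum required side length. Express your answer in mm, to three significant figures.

a ≈ 45.2 mm

L_e = K·L = 0.7 × 2.92 = 2.044 m
Required I = P_cr·L_e²/(π²E) = 9.510×10^4 × 2.044² / (π² × 1.16×10^11) = 3.470×10^-7 m⁴
I_req = 3.470×10^5 mm⁴
Solid square: I = a⁴/12  ⇒  a = (12I)^(1/4) = (12×3.470×10^5)^(1/4) = 45.2 mm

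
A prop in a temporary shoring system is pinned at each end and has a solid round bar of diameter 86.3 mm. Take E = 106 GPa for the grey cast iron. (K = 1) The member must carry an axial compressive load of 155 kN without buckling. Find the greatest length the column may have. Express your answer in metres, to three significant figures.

I = πd⁴/64 = π×86.3⁴/64 = 2.723×10^6 mm⁴
I = 2.723×10^-6 m⁴
At the buckling limit P_cr = P = 1.550×10^5 N
From P_cr = π²EI/(K·L)²:  L = (1/K)·√(π²EI/P_cr) = (1/1)·√(π²×1.06×10^11×2.723×10^-6/1.550×10^5)
L = 4.29 m

L_max ≈ 4.29 m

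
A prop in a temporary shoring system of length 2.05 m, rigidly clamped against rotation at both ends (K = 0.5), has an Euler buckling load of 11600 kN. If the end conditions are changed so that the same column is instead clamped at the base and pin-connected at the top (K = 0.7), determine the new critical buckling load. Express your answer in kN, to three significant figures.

P_cr ∝ 1/K², so P_cr,new = P_cr,old × (K_old/K_new)² = 11600 × (0.5/0.7)²
= 11600 × 0.5102 = 5920 kN

P_cr ≈ 5920 kN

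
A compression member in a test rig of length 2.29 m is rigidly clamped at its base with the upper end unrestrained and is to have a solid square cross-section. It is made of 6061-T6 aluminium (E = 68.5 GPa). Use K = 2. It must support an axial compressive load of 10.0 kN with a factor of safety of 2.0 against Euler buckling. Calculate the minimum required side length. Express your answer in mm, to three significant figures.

a ≈ 52.2 mm

Required P_cr = n·P = 2.0 × 10.0 = 20.00 kN
L_e = K·L = 2 × 2.29 = 4.580 m
Required I = P_cr·L_e²/(π²E) = 2.000×10^4 × 4.580² / (π² × 6.85×10^10) = 6.205×10^-7 m⁴
I_req = 6.205×10^5 mm⁴
Solid square: I = a⁴/12  ⇒  a = (12I)^(1/4) = (12×6.205×10^5)^(1/4) = 52.2 mm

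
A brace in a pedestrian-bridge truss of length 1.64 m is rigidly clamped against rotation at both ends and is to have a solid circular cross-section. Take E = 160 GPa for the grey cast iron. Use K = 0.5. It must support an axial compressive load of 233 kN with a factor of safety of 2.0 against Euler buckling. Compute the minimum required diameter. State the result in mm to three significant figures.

d ≈ 44.8 mm

Required P_cr = n·P = 2.0 × 233 = 466.0 kN
L_e = K·L = 0.5 × 1.64 = 0.8200 m
Required I = P_cr·L_e²/(π²E) = 4.660×10^5 × 0.8200² / (π² × 1.60×10^11) = 1.984×10^-7 m⁴
I_req = 1.984×10^5 mm⁴
Solid circle: I = πd⁴/64  ⇒  d = (64I/π)^(1/4) = (64×1.984×10^5/π)^(1/4) = 44.8 mm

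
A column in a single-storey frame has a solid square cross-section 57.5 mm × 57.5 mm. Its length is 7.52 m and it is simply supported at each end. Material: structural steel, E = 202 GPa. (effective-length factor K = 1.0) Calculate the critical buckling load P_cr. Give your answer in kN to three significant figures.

I = a⁴/12 = 57.5⁴/12 = 9.109×10^5 mm⁴
I = 9.109×10^5 mm⁴ = 9.109×10^-7 m⁴
Effective length L_e = K·L = 1 × 7.52 = 7.520 m
P_cr = π²EI / L_e² = π² × 202×10⁹ × 9.109×10^-7 / 7.520² = 3.211×10^4 N

P_cr ≈ 32.1 kN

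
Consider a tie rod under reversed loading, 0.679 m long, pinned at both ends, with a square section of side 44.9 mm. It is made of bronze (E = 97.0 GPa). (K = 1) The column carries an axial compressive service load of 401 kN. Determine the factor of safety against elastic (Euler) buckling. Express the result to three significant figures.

I = a⁴/12 = 44.9⁴/12 = 3.387×10^5 mm⁴
I = 3.387×10^5 mm⁴ = 3.387×10^-7 m⁴
Effective length L_e = K·L = 1 × 0.679 = 0.6790 m
P_cr = π²EI / L_e² = π² × 97.0×10⁹ × 3.387×10^-7 / 0.6790² = 7.033×10^5 N
Factor of safety n = P_cr / P = 703.29 / 401 = 1.75

n ≈ 1.75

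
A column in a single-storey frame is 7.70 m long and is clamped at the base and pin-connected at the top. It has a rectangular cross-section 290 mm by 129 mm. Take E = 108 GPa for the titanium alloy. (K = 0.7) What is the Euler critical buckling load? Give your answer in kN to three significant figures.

P_cr ≈ 1900 kN

Buckling occurs about the weak axis: I_min = h·b³/12 with b = 129 mm (the shorter side).
I_min = 290×129³/12 = 5.188×10^7 mm⁴
I = 5.188×10^7 mm⁴ = 5.188×10^-5 m⁴
Effective length L_e = K·L = 0.7 × 7.70 = 5.390 m
P_cr = π²EI / L_e² = π² × 108×10⁹ × 5.188×10^-5 / 5.390² = 1.903×10^6 N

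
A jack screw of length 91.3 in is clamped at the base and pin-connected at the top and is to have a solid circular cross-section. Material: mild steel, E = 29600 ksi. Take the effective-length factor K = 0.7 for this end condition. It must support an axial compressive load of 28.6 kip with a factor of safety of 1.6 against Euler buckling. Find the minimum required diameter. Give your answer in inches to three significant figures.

Required P_cr = n·P = 1.6 × 28.6 = 45.76 kip
L_e = K·L = 0.7 × 91.3 = 63.91 in
Required I = P_cr·L_e²/(π²E) = 4.576×10^4 × 63.91² / (π² × 2.96×10^7) = 0.6398 in⁴
Solid circle: I = πd⁴/64  ⇒  d = (64I/π)^(1/4) = (64×0.6398/π)^(1/4) = 1.90 in

d ≈ 1.90 in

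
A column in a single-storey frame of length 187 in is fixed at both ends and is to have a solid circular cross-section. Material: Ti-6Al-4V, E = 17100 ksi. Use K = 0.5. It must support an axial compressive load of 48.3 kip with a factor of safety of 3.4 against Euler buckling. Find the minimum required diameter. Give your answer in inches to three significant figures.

Required P_cr = n·P = 3.4 × 48.3 = 164.2 kip
L_e = K·L = 0.5 × 187 = 93.50 in
Required I = P_cr·L_e²/(π²E) = 1.642×10^5 × 93.50² / (π² × 1.71×10^7) = 8.507 in⁴
Solid circle: I = πd⁴/64  ⇒  d = (64I/π)^(1/4) = (64×8.507/π)^(1/4) = 3.63 in

d ≈ 3.63 in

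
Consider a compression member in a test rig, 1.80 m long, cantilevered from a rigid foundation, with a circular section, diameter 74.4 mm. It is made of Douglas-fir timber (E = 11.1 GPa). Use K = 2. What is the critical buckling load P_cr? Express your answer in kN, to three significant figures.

P_cr ≈ 12.7 kN

I = πd⁴/64 = π×74.4⁴/64 = 1.504×10^6 mm⁴
I = 1.504×10^6 mm⁴ = 1.504×10^-6 m⁴
Effective length L_e = K·L = 2 × 1.80 = 3.600 m
P_cr = π²EI / L_e² = π² × 11.1×10⁹ × 1.504×10^-6 / 3.600² = 1.271×10^4 N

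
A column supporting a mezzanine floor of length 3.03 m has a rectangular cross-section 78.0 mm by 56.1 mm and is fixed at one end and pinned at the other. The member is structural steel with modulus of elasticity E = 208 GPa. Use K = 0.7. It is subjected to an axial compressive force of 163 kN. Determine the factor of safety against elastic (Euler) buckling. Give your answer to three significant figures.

n ≈ 3.21

Buckling occurs about the weak axis: I_min = h·b³/12 with b = 56.1 mm (the shorter side).
I_min = 78.0×56.1³/12 = 1.148×10^6 mm⁴
I = 1.148×10^6 mm⁴ = 1.148×10^-6 m⁴
Effective length L_e = K·L = 0.7 × 3.03 = 2.121 m
P_cr = π²EI / L_e² = π² × 208×10⁹ × 1.148×10^-6 / 2.121² = 5.237×10^5 N
Factor of safety n = P_cr / P = 523.70 / 163 = 3.21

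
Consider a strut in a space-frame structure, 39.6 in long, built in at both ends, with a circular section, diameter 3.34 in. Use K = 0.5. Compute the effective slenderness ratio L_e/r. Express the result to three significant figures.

For a solid circle r = d/4 = 3.34/4 = 0.8350 in
L_e = K·L = 0.5 × 39.6 = 19.80 in
λ = L_e / r_min = 19.800 / 0.8350 = 23.7

λ ≈ 23.7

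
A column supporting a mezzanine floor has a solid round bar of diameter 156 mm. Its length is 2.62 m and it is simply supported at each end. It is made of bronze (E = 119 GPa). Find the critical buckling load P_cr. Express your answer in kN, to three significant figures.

P_cr ≈ 4970 kN

I = πd⁴/64 = π×156⁴/64 = 2.907×10^7 mm⁴
I = 2.907×10^7 mm⁴ = 2.907×10^-5 m⁴
Effective length L_e = K·L = 1 × 2.62 = 2.620 m
P_cr = π²EI / L_e² = π² × 119×10⁹ × 2.907×10^-5 / 2.620² = 4.974×10^6 N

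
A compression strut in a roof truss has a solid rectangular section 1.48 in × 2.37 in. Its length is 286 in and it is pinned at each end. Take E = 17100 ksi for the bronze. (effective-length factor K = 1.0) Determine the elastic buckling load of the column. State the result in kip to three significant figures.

Buckling occurs about the weak axis: I_min = h·b³/12 with b = 1.48 in (the shorter side).
I_min = 2.37×1.48³/12 = 0.6403 in⁴
Effective length L_e = K·L = 1 × 286 = 286.0 in
P_cr = π²EI / L_e² = π² × 17100×10³ × 0.6403 / 286.0² = 1.321×10^3 lb

P_cr ≈ 1.32 kip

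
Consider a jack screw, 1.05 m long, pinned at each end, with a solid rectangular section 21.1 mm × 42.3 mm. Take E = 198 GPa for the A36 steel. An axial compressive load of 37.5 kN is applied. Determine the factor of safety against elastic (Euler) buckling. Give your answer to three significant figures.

n ≈ 1.57

Buckling occurs about the weak axis: I_min = h·b³/12 with b = 21.1 mm (the shorter side).
I_min = 42.3×21.1³/12 = 3.311×10^4 mm⁴
I = 3.311×10^4 mm⁴ = 3.311×10^-8 m⁴
Effective length L_e = K·L = 1 × 1.05 = 1.050 m
P_cr = π²EI / L_e² = π² × 198×10⁹ × 3.311×10^-8 / 1.050² = 5.869×10^4 N
Factor of safety n = P_cr / P = 58.694 / 37.5 = 1.57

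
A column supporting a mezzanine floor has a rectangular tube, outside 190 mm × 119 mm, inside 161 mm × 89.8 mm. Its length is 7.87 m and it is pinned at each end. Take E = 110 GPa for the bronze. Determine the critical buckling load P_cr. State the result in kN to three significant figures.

P_cr ≈ 297 kN

Weak-axis I_min = (h_o·b_o³ − h_i·b_i³)/12 with b_o = 119, b_i = 89.80 mm (shorter outer/inner sides).
I_min = (190×119³ − 161.0×89.80³)/12 = 1.697×10^7 mm⁴
I = 1.697×10^7 mm⁴ = 1.697×10^-5 m⁴
Effective length L_e = K·L = 1 × 7.87 = 7.870 m
P_cr = π²EI / L_e² = π² × 110×10⁹ × 1.697×10^-5 / 7.870² = 2.974×10^5 N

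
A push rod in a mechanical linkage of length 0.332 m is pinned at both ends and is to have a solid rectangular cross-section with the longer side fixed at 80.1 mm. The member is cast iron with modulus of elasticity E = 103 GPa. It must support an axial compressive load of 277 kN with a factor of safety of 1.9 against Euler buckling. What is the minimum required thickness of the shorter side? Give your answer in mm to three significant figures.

b ≈ 20.4 mm

Required P_cr = n·P = 1.9 × 277 = 526.3 kN
L_e = K·L = 1 × 0.332 = 0.3320 m
Required I = P_cr·L_e²/(π²E) = 5.263×10^5 × 0.3320² / (π² × 1.03×10^11) = 5.707×10^-8 m⁴
I_req = 5.707×10^4 mm⁴
Rectangle, weak axis: I_min = h·b³/12 with h = 80.1 mm fixed  ⇒  b = (12I/h)^(1/3) = 20.4 mm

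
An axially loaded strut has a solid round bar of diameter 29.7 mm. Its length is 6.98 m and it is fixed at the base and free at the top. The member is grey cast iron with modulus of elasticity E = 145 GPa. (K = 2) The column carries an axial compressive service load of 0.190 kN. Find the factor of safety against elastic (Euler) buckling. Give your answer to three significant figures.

n ≈ 1.48

I = πd⁴/64 = π×29.7⁴/64 = 3.819×10^4 mm⁴
I = 3.819×10^4 mm⁴ = 3.819×10^-8 m⁴
Effective length L_e = K·L = 2 × 6.98 = 13.96 m
P_cr = π²EI / L_e² = π² × 145×10⁹ × 3.819×10^-8 / 13.96² = 280.5 N
Factor of safety n = P_cr / P = 0.28047 / 0.190 = 1.48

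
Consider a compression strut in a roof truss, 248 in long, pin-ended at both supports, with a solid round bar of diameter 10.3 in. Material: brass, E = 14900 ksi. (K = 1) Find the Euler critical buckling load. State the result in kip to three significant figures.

P_cr ≈ 1320 kip

I = πd⁴/64 = π×10.3⁴/64 = 552.5 in⁴
Effective length L_e = K·L = 1 × 248 = 248.0 in
P_cr = π²EI / L_e² = π² × 14900×10³ × 552.5 / 248.0² = 1.321×10^6 lb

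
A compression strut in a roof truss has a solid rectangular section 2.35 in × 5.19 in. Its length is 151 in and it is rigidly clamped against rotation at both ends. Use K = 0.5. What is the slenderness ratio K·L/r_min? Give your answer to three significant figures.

For a rectangle r_min = b/√12 = 2.35/√12 = 0.6784 in
L_e = K·L = 0.5 × 151 = 75.50 in
λ = L_e / r_min = 75.500 / 0.6784 = 111

λ ≈ 111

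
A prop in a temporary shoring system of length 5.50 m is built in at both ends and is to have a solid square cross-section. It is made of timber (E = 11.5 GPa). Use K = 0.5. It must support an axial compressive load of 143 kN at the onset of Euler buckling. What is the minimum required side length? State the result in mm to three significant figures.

a ≈ 103 mm

L_e = K·L = 0.5 × 5.50 = 2.750 m
Required I = P_cr·L_e²/(π²E) = 1.430×10^5 × 2.750² / (π² × 1.15×10^10) = 9.528×10^-6 m⁴
I_req = 9.528×10^6 mm⁴
Solid square: I = a⁴/12  ⇒  a = (12I)^(1/4) = (12×9.528×10^6)^(1/4) = 103 mm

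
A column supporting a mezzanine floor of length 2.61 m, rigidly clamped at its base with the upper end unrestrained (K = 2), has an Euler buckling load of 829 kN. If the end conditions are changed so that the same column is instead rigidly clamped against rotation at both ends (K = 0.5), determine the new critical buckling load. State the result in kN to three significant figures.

P_cr ≈ 13300 kN

P_cr ∝ 1/K², so P_cr,new = P_cr,old × (K_old/K_new)² = 829 × (2/0.5)²
= 829 × 16.00 = 13300 kN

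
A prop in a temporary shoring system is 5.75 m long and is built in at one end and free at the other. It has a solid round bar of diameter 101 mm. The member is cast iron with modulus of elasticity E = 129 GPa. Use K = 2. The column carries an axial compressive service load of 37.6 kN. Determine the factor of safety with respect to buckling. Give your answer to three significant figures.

I = πd⁴/64 = π×101⁴/64 = 5.108×10^6 mm⁴
I = 5.108×10^6 mm⁴ = 5.108×10^-6 m⁴
Effective length L_e = K·L = 2 × 5.75 = 11.50 m
P_cr = π²EI / L_e² = π² × 129×10⁹ × 5.108×10^-6 / 11.50² = 4.918×10^4 N
Factor of safety n = P_cr / P = 49.176 / 37.6 = 1.31

n ≈ 1.31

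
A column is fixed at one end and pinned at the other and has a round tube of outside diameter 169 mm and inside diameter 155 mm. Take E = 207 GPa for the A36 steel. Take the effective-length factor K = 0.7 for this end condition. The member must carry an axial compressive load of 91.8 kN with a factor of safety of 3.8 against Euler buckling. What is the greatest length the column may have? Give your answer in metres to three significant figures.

L_max ≈ 11.8 m

d_o = 169 mm, d_i = 155 mm
I = π(d_o⁴ − d_i⁴)/64 = π(169⁴ − 155.0⁴)/64 = 1.171×10^7 mm⁴
I = 1.171×10^-5 m⁴
Required critical load P_cr = n·P = 3.8 × 91.8 = 348.8 kN = 3.488×10^5 N
From P_cr = π²EI/(K·L)²:  L = (1/K)·√(π²EI/P_cr) = (1/0.7)·√(π²×2.07×10^11×1.171×10^-5/3.488×10^5)
L = 11.8 m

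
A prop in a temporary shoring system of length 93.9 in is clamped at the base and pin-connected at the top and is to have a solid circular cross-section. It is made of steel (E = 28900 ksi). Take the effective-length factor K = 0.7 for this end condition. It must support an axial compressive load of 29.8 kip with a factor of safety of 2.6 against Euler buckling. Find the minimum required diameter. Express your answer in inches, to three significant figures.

d ≈ 2.21 in

Required P_cr = n·P = 2.6 × 29.8 = 77.48 kip
L_e = K·L = 0.7 × 93.9 = 65.73 in
Required I = P_cr·L_e²/(π²E) = 7.748×10^4 × 65.73² / (π² × 2.89×10^7) = 1.174 in⁴
Solid circle: I = πd⁴/64  ⇒  d = (64I/π)^(1/4) = (64×1.174/π)^(1/4) = 2.21 in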